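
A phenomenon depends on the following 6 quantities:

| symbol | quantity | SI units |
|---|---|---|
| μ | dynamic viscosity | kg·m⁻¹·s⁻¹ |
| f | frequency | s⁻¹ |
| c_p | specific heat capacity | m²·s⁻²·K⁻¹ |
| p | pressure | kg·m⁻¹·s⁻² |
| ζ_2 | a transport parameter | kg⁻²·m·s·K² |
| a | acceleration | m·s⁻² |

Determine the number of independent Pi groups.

2

There are 6 variables and 4 base dimensions (M, L, T, Θ).
The dimension matrix has rank 4.
Independent dimensionless groups: 6 − 4 = 2.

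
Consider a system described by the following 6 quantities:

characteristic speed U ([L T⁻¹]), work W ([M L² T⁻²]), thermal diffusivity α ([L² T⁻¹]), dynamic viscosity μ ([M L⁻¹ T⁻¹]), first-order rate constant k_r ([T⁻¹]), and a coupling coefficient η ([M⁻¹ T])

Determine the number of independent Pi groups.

3

There are 6 variables and 3 base dimensions (M, L, T).
The dimension matrix has rank 3.
Independent dimensionless groups: 6 − 3 = 3.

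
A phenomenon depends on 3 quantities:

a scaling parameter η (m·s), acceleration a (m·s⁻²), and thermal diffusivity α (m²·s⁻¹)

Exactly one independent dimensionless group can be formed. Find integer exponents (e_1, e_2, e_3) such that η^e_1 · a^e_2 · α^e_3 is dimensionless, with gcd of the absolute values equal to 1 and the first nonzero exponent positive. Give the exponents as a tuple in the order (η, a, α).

(1, 1, -1)

L: e_1·(1) + e_2·(1) + e_3·(2) = 0
T: e_1·(1) + e_2·(-2) + e_3·(-1) = 0
Solving this homogeneous linear system for the smallest-integer solution (first nonzero entry positive) gives (1, 1, -1).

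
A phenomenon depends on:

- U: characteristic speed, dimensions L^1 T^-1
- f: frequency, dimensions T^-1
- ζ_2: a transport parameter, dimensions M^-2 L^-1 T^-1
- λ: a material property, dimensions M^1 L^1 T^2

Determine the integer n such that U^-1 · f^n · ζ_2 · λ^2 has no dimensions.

4

Balance the T exponent: (-1)·n from f, plus −(-1) + (-1) + 2·(2) = 4 from the rest, must sum to zero.
−n + 4 = 0, so n = 4.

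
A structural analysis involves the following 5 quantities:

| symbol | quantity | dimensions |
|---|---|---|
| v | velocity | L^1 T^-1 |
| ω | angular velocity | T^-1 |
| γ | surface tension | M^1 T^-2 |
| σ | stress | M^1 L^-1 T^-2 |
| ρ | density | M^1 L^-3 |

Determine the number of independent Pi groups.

2

There are 5 variables and 3 base dimensions (M, L, T).
The dimension matrix has rank 3.
Independent dimensionless groups: 5 − 3 = 2.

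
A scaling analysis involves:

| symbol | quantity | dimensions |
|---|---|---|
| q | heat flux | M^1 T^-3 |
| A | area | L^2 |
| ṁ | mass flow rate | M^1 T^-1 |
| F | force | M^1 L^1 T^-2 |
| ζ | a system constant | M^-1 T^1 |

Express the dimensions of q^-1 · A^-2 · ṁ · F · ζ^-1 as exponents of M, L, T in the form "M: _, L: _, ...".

M: 2, L: -3, T: -1

Collect each base-dimension exponent across the product:
  M: −(1) − 2·(0) + (1) + (1) − (-1) = 2
  L: −(0) − 2·(2) + (0) + (1) − (0) = -3
  T: −(-3) − 2·(0) + (-1) + (-2) − (1) = -1
So the dimensions are [M² L⁻³ T⁻¹].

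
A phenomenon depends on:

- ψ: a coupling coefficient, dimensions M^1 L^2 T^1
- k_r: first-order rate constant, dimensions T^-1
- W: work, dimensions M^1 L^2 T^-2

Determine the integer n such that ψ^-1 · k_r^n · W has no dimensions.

-3

Balance the T exponent: (-1)·n from k_r, plus −(1) + (-2) = -3 from the rest, must sum to zero.
−n − 3 = 0, so n = -3.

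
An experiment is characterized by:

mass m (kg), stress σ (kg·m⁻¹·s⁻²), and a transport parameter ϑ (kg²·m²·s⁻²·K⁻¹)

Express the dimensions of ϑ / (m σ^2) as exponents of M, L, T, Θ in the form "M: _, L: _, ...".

Collect each base-dimension exponent across the product:
  M: −(1) − 2·(1) + (2) = -1
  L: −(0) − 2·(-1) + (2) = 4
  T: −(0) − 2·(-2) + (-2) = 2
  Θ: −(0) − 2·(0) + (-1) = -1
So the dimensions are [M⁻¹ L⁴ T² Θ⁻¹].

M: -1, L: 4, T: 2, Θ: -1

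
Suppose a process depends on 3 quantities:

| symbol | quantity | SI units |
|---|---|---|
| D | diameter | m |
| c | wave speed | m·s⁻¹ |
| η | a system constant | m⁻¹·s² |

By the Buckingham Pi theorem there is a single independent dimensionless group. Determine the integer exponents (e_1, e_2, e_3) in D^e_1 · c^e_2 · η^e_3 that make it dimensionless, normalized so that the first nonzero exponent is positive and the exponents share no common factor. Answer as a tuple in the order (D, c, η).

(1, -2, -1)

L: e_1·(1) + e_2·(1) + e_3·(-1) = 0
T: e_1·(0) + e_2·(-1) + e_3·(2) = 0
Solving this homogeneous linear system for the smallest-integer solution (first nonzero entry positive) gives (1, -2, -1).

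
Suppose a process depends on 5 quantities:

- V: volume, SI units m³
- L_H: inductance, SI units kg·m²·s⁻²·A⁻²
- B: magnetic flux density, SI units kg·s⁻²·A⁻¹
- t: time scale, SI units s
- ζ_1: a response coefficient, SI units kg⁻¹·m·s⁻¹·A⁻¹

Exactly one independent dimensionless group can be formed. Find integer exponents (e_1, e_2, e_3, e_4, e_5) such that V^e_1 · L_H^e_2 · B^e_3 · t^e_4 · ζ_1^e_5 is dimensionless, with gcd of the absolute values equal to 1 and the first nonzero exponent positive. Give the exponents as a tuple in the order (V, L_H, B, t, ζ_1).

(1, -2, 3, 3, 1)

M: e_1·(0) + e_2·(1) + e_3·(1) + e_4·(0) + e_5·(-1) = 0
L: e_1·(3) + e_2·(2) + e_3·(0) + e_4·(0) + e_5·(1) = 0
T: e_1·(0) + e_2·(-2) + e_3·(-2) + e_4·(1) + e_5·(-1) = 0
I: e_1·(0) + e_2·(-2) + e_3·(-1) + e_4·(0) + e_5·(-1) = 0
Solving this homogeneous linear system for the smallest-integer solution (first nonzero entry positive) gives (1, -2, 3, 3, 1).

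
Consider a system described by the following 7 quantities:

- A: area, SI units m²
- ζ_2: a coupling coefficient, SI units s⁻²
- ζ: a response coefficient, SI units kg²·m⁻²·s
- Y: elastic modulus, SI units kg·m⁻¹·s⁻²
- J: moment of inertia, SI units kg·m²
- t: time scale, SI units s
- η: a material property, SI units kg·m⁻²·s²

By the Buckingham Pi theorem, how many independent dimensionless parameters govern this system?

There are 7 variables and 3 base dimensions (M, L, T).
The dimension matrix has rank 3.
Independent dimensionless groups: 7 − 3 = 4.

4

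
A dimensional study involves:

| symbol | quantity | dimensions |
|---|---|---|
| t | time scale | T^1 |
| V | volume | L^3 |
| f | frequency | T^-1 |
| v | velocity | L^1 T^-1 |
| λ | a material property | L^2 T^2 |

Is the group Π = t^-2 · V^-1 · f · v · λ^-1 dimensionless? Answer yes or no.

no

Sum the exponent of each base dimension across the product:
  L: −2·[t]_L − [V]_L + [f]_L + [v]_L − [λ]_L = −2·(0) − (3) + (0) + (1) − (2) = -4
  T: −2·[t]_T − [V]_T + [f]_T + [v]_T − [λ]_T = −2·(1) − (0) + (-1) + (-1) − (2) = -6
Net dimensions [L⁻⁴ T⁻⁶] ≠ [1] — not dimensionless.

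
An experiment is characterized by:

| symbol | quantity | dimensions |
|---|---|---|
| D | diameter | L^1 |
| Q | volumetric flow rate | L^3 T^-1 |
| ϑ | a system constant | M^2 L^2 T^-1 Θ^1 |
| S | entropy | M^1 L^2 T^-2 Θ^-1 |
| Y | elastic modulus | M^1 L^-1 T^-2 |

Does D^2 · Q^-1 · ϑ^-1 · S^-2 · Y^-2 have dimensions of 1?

Sum the exponent of each base dimension across the product:
  M: 2·[D]_M − [Q]_M − [ϑ]_M − 2·[S]_M − 2·[Y]_M = 2·(0) − (0) − (2) − 2·(1) − 2·(1) = -6
  L: 2·[D]_L − [Q]_L − [ϑ]_L − 2·[S]_L − 2·[Y]_L = 2·(1) − (3) − (2) − 2·(2) − 2·(-1) = -5
  T: 2·[D]_T − [Q]_T − [ϑ]_T − 2·[S]_T − 2·[Y]_T = 2·(0) − (-1) − (-1) − 2·(-2) − 2·(-2) = 10
  Θ: 2·[D]_Θ − [Q]_Θ − [ϑ]_Θ − 2·[S]_Θ − 2·[Y]_Θ = 2·(0) − (0) − (1) − 2·(-1) − 2·(0) = 1
Net dimensions [M⁻⁶ L⁻⁵ T¹⁰ Θ] ≠ [1] — not dimensionless.

no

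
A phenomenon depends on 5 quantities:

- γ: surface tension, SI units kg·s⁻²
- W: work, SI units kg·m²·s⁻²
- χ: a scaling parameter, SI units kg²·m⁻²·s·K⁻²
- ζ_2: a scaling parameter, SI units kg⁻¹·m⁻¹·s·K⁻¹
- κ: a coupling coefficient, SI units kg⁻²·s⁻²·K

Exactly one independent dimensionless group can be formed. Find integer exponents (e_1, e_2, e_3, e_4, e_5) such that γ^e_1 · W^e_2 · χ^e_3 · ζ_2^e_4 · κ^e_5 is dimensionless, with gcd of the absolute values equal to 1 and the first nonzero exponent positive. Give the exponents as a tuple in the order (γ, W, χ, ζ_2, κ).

(3, -1, -2, 2, -2)

M: e_1·(1) + e_2·(1) + e_3·(2) + e_4·(-1) + e_5·(-2) = 0
L: e_1·(0) + e_2·(2) + e_3·(-2) + e_4·(-1) + e_5·(0) = 0
T: e_1·(-2) + e_2·(-2) + e_3·(1) + e_4·(1) + e_5·(-2) = 0
Θ: e_1·(0) + e_2·(0) + e_3·(-2) + e_4·(-1) + e_5·(1) = 0
Solving this homogeneous linear system for the smallest-integer solution (first nonzero entry positive) gives (3, -1, -2, 2, -2).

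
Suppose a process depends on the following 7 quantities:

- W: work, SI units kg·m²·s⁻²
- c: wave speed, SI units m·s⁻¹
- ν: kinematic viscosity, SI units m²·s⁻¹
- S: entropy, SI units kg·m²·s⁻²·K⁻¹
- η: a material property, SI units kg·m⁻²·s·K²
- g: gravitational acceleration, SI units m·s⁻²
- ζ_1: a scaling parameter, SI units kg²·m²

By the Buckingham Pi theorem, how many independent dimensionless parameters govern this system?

There are 7 variables and 4 base dimensions (M, L, T, Θ).
The dimension matrix has rank 4.
Independent dimensionless groups: 7 − 4 = 3.

3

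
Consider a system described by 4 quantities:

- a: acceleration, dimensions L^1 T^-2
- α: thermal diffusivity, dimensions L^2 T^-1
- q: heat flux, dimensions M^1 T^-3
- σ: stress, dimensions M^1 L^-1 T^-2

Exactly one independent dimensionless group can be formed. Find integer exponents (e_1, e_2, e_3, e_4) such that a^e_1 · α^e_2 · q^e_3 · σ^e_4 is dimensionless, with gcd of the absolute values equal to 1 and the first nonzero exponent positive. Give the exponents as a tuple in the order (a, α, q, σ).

(1, 1, -3, 3)

M: e_1·(0) + e_2·(0) + e_3·(1) + e_4·(1) = 0
L: e_1·(1) + e_2·(2) + e_3·(0) + e_4·(-1) = 0
T: e_1·(-2) + e_2·(-1) + e_3·(-3) + e_4·(-2) = 0
Solving this homogeneous linear system for the smallest-integer solution (first nonzero entry positive) gives (1, 1, -3, 3).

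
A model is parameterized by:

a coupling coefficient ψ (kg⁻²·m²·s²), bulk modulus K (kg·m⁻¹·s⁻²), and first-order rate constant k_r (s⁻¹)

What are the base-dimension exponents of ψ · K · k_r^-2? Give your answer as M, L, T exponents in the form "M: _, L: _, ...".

M: -1, L: 1, T: 2

Collect each base-dimension exponent across the product:
  M: (-2) + (1) − 2·(0) = -1
  L: (2) + (-1) − 2·(0) = 1
  T: (2) + (-2) − 2·(-1) = 2
So the dimensions are [M⁻¹ L T²].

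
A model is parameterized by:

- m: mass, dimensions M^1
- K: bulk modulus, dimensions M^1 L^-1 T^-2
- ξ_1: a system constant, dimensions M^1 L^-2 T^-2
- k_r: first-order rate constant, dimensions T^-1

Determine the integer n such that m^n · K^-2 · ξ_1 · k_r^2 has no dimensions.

Balance the M exponent: (1)·n from m, plus −2·(1) + (1) + 2·(0) = -1 from the rest, must sum to zero.
n − 1 = 0, so n = 1.

1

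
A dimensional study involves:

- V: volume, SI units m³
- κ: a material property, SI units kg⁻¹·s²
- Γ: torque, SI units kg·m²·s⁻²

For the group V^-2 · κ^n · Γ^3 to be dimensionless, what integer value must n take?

Balance the M exponent: (-1)·n from κ, plus −2·(0) + 3·(1) = 3 from the rest, must sum to zero.
−n + 3 = 0, so n = 3.

3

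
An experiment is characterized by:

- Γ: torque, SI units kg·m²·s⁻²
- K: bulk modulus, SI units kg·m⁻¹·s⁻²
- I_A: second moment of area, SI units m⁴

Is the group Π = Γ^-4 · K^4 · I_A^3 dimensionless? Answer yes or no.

Sum the exponent of each base dimension across the product:
  M: −4·[Γ]_M + 4·[K]_M + 3·[I_A]_M = −4·(1) + 4·(1) + 3·(0) = 0
  L: −4·[Γ]_L + 4·[K]_L + 3·[I_A]_L = −4·(2) + 4·(-1) + 3·(4) = 0
  T: −4·[Γ]_T + 4·[K]_T + 3·[I_A]_T = −4·(-2) + 4·(-2) + 3·(0) = 0
All base exponents vanish — dimensionless.

yes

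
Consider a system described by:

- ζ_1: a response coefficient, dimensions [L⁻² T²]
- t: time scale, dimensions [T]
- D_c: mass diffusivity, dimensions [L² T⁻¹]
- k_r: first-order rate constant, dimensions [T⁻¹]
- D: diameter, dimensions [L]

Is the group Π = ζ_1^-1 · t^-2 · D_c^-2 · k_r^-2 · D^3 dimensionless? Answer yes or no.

Sum the exponent of each base dimension across the product:
  L: −[ζ_1]_L − 2·[t]_L − 2·[D_c]_L − 2·[k_r]_L + 3·[D]_L = −(-2) − 2·(0) − 2·(2) − 2·(0) + 3·(1) = 1
  T: −[ζ_1]_T − 2·[t]_T − 2·[D_c]_T − 2·[k_r]_T + 3·[D]_T = −(2) − 2·(1) − 2·(-1) − 2·(-1) + 3·(0) = 0
Net dimensions [L] ≠ [1] — not dimensionless.

no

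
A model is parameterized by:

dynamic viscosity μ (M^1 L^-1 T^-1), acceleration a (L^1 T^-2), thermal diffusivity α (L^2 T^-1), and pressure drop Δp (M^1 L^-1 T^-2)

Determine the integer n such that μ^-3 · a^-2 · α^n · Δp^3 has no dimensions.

Balance the L exponent: (2)·n from α, plus −3·(-1) − 2·(1) + 3·(-1) = -2 from the rest, must sum to zero.
2n − 2 = 0, so n = 1.

1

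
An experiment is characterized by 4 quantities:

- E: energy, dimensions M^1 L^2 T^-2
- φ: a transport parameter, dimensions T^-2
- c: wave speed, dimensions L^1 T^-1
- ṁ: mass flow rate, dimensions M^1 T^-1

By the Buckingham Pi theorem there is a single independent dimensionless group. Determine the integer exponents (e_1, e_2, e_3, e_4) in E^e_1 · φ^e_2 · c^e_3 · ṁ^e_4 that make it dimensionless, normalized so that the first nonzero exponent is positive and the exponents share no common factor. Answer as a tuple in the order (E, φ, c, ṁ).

M: e_1·(1) + e_2·(0) + e_3·(0) + e_4·(1) = 0
L: e_1·(2) + e_2·(0) + e_3·(1) + e_4·(0) = 0
T: e_1·(-2) + e_2·(-2) + e_3·(-1) + e_4·(-1) = 0
Solving this homogeneous linear system for the smallest-integer solution (first nonzero entry positive) gives (2, 1, -4, -2).

(2, 1, -4, -2)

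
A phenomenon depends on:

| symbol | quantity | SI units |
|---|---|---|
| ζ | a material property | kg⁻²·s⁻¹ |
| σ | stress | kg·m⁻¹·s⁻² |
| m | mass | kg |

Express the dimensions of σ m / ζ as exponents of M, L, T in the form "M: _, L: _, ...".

M: 4, L: -1, T: -1

Collect each base-dimension exponent across the product:
  M: −(-2) + (1) + (1) = 4
  L: −(0) + (-1) + (0) = -1
  T: −(-1) + (-2) + (0) = -1
So the dimensions are [M⁴ L⁻¹ T⁻¹].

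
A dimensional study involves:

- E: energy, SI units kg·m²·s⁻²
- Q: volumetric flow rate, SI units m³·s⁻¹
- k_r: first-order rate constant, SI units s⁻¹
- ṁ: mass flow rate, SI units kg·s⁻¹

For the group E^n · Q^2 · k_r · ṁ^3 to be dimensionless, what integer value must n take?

Balance the M exponent: (1)·n from E, plus 2·(0) + (0) + 3·(1) = 3 from the rest, must sum to zero.
n + 3 = 0, so n = -3.

-3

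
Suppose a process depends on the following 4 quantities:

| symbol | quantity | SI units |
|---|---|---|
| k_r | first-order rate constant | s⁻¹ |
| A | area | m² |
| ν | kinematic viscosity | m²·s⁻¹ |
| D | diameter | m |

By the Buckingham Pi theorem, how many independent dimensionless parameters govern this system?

There are 4 variables and 2 base dimensions (L, T).
The dimension matrix has rank 2.
Independent dimensionless groups: 4 − 2 = 2.

2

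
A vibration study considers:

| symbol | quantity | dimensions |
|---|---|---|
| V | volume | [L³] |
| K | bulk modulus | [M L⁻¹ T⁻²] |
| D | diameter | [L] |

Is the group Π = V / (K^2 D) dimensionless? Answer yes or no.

Sum the exponent of each base dimension across the product:
  M: [V]_M − 2·[K]_M − [D]_M = (0) − 2·(1) − (0) = -2
  L: [V]_L − 2·[K]_L − [D]_L = (3) − 2·(-1) − (1) = 4
  T: [V]_T − 2·[K]_T − [D]_T = (0) − 2·(-2) − (0) = 4
Net dimensions [M⁻² L⁴ T⁴] ≠ [1] — not dimensionless.

no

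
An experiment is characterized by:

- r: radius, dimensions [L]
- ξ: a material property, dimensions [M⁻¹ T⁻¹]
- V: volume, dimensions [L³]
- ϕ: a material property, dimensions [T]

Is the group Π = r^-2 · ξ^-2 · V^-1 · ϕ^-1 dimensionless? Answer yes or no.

Sum the exponent of each base dimension across the product:
  M: −2·[r]_M − 2·[ξ]_M − [V]_M − [ϕ]_M = −2·(0) − 2·(-1) − (0) − (0) = 2
  L: −2·[r]_L − 2·[ξ]_L − [V]_L − [ϕ]_L = −2·(1) − 2·(0) − (3) − (0) = -5
  T: −2·[r]_T − 2·[ξ]_T − [V]_T − [ϕ]_T = −2·(0) − 2·(-1) − (0) − (1) = 1
Net dimensions [M² L⁻⁵ T] ≠ [1] — not dimensionless.

no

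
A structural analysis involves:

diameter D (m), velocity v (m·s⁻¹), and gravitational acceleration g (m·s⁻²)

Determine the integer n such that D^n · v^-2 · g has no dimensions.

Balance the L exponent: (1)·n from D, plus −2·(1) + (1) = -1 from the rest, must sum to zero.
n − 1 = 0, so n = 1.

1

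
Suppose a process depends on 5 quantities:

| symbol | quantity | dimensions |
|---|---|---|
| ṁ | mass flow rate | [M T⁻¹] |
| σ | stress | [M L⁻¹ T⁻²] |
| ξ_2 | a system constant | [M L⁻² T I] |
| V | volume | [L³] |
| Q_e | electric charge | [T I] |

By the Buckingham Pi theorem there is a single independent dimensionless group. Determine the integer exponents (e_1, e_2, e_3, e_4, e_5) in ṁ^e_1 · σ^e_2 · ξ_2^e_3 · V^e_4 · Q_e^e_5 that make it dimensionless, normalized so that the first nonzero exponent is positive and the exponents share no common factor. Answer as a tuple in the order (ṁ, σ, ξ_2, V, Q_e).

M: e_1·(1) + e_2·(1) + e_3·(1) + e_4·(0) + e_5·(0) = 0
L: e_1·(0) + e_2·(-1) + e_3·(-2) + e_4·(3) + e_5·(0) = 0
T: e_1·(-1) + e_2·(-2) + e_3·(1) + e_4·(0) + e_5·(1) = 0
I: e_1·(0) + e_2·(0) + e_3·(1) + e_4·(0) + e_5·(1) = 0
Solving this homogeneous linear system for the smallest-integer solution (first nonzero entry positive) gives (2, -1, -1, -1, 1).

(2, -1, -1, -1, 1)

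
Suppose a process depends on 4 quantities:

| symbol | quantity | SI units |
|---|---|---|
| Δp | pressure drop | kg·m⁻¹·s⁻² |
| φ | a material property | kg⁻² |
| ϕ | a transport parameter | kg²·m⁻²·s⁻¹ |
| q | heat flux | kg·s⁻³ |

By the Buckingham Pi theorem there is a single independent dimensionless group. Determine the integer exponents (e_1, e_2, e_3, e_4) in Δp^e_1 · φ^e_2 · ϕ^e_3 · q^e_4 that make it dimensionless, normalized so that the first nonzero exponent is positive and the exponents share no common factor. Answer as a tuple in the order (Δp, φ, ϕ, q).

M: e_1·(1) + e_2·(-2) + e_3·(2) + e_4·(1) = 0
L: e_1·(-1) + e_2·(0) + e_3·(-2) + e_4·(0) = 0
T: e_1·(-2) + e_2·(0) + e_3·(-1) + e_4·(-3) = 0
Solving this homogeneous linear system for the smallest-integer solution (first nonzero entry positive) gives (4, -1, -2, -2).

(4, -1, -2, -2)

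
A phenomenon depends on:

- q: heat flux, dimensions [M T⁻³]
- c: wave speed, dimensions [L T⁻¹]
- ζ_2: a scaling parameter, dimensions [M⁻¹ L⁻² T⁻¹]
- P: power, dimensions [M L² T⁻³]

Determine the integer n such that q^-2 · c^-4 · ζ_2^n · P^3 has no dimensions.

Balance the M exponent: (-1)·n from ζ_2, plus −2·(1) − 4·(0) + 3·(1) = 1 from the rest, must sum to zero.
−n + 1 = 0, so n = 1.

1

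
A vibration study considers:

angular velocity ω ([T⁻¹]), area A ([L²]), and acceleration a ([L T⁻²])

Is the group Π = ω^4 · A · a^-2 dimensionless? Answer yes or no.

Sum the exponent of each base dimension across the product:
  L: 4·[ω]_L + [A]_L − 2·[a]_L = 4·(0) + (2) − 2·(1) = 0
  T: 4·[ω]_T + [A]_T − 2·[a]_T = 4·(-1) + (0) − 2·(-2) = 0
All base exponents vanish — dimensionless.

yes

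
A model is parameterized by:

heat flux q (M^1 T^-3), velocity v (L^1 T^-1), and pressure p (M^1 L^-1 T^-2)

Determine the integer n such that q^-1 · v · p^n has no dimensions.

Balance the M exponent: (1)·n from p, plus −(1) + (0) = -1 from the rest, must sum to zero.
n − 1 = 0, so n = 1.

1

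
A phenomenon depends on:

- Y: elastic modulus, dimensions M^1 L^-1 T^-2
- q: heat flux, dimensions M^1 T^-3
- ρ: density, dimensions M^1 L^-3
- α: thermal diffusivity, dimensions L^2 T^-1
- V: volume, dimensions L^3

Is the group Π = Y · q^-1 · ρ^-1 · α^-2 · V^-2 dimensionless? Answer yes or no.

Sum the exponent of each base dimension across the product:
  M: [Y]_M − [q]_M − [ρ]_M − 2·[α]_M − 2·[V]_M = (1) − (1) − (1) − 2·(0) − 2·(0) = -1
  L: [Y]_L − [q]_L − [ρ]_L − 2·[α]_L − 2·[V]_L = (-1) − (0) − (-3) − 2·(2) − 2·(3) = -8
  T: [Y]_T − [q]_T − [ρ]_T − 2·[α]_T − 2·[V]_T = (-2) − (-3) − (0) − 2·(-1) − 2·(0) = 3
Net dimensions [M⁻¹ L⁻⁸ T³] ≠ [1] — not dimensionless.

no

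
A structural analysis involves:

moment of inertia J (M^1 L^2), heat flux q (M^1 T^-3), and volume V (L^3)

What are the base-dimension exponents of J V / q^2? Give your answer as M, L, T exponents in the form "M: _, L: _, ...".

M: -1, L: 5, T: 6

Collect each base-dimension exponent across the product:
  M: (1) − 2·(1) + (0) = -1
  L: (2) − 2·(0) + (3) = 5
  T: (0) − 2·(-3) + (0) = 6
So the dimensions are [M⁻¹ L⁵ T⁶].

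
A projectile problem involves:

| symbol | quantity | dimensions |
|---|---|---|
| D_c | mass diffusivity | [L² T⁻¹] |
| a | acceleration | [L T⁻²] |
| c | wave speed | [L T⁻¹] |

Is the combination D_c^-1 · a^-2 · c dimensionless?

Sum the exponent of each base dimension across the product:
  L: −[D_c]_L − 2·[a]_L + [c]_L = −(2) − 2·(1) + (1) = -3
  T: −[D_c]_T − 2·[a]_T + [c]_T = −(-1) − 2·(-2) + (-1) = 4
Net dimensions [L⁻³ T⁴] ≠ [1] — not dimensionless.

no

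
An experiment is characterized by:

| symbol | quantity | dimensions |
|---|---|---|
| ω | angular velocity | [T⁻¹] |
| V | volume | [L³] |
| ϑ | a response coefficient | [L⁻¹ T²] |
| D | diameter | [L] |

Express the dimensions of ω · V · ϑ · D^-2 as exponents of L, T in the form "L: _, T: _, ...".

L: 0, T: 1

Collect each base-dimension exponent across the product:
  L: (0) + (3) + (-1) − 2·(1) = 0
  T: (-1) + (0) + (2) − 2·(0) = 1
So the dimensions are [T].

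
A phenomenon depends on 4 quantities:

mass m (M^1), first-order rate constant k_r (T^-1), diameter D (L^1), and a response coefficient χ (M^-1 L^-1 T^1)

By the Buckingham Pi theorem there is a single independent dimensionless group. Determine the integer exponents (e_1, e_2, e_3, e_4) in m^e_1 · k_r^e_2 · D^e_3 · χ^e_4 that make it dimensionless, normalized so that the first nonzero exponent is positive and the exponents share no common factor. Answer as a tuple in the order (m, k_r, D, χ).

(1, 1, 1, 1)

M: e_1·(1) + e_2·(0) + e_3·(0) + e_4·(-1) = 0
L: e_1·(0) + e_2·(0) + e_3·(1) + e_4·(-1) = 0
T: e_1·(0) + e_2·(-1) + e_3·(0) + e_4·(1) = 0
Solving this homogeneous linear system for the smallest-integer solution (first nonzero entry positive) gives (1, 1, 1, 1).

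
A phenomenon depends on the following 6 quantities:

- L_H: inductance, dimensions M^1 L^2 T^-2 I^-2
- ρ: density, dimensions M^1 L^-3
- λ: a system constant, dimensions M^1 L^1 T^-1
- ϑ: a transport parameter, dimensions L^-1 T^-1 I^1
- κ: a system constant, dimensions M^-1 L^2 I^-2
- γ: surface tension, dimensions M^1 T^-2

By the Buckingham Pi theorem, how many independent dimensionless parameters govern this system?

There are 6 variables and 4 base dimensions (M, L, T, I).
The dimension matrix has rank 4.
Independent dimensionless groups: 6 − 4 = 2.

2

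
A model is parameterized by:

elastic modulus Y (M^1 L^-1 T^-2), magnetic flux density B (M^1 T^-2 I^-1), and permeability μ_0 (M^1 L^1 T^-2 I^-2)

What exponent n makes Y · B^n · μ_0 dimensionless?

-2

Balance the M exponent: (1)·n from B, plus (1) + (1) = 2 from the rest, must sum to zero.
n + 2 = 0, so n = -2.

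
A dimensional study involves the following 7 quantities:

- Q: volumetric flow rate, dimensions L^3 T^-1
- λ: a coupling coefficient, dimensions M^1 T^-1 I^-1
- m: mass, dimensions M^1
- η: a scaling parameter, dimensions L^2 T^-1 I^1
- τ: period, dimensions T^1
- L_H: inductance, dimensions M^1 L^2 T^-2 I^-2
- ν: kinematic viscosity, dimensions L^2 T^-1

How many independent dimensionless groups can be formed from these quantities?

3

There are 7 variables and 4 base dimensions (M, L, T, I).
The dimension matrix has rank 4.
Independent dimensionless groups: 7 − 4 = 3.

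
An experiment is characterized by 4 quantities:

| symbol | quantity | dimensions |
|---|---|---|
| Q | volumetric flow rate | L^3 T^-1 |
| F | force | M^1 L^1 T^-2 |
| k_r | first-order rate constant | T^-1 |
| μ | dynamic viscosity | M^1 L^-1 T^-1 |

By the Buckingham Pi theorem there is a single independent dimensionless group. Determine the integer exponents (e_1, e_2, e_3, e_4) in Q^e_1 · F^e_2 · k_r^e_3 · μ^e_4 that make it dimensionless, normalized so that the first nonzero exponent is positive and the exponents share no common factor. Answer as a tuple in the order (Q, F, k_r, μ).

M: e_1·(0) + e_2·(1) + e_3·(0) + e_4·(1) = 0
L: e_1·(3) + e_2·(1) + e_3·(0) + e_4·(-1) = 0
T: e_1·(-1) + e_2·(-2) + e_3·(-1) + e_4·(-1) = 0
Solving this homogeneous linear system for the smallest-integer solution (first nonzero entry positive) gives (2, -3, 1, 3).

(2, -3, 1, 3)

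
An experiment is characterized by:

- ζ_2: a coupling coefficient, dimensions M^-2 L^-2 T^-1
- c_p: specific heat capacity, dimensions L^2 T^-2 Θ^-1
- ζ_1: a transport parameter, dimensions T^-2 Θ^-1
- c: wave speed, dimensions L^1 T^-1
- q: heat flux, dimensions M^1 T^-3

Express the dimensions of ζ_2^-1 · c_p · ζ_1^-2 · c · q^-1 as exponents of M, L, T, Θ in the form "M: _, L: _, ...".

M: 1, L: 5, T: 5, Θ: 1

Collect each base-dimension exponent across the product:
  M: −(-2) + (0) − 2·(0) + (0) − (1) = 1
  L: −(-2) + (2) − 2·(0) + (1) − (0) = 5
  T: −(-1) + (-2) − 2·(-2) + (-1) − (-3) = 5
  Θ: −(0) + (-1) − 2·(-1) + (0) − (0) = 1
So the dimensions are [M L⁵ T⁵ Θ].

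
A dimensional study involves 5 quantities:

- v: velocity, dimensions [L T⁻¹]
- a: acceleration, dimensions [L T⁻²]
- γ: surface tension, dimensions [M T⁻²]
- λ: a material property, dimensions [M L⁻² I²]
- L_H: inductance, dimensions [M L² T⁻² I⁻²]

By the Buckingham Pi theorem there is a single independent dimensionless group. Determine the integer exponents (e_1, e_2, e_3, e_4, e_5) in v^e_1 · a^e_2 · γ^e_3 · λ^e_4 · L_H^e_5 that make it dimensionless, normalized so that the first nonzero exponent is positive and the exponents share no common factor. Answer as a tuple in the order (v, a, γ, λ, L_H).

M: e_1·(0) + e_2·(0) + e_3·(1) + e_4·(1) + e_5·(1) = 0
L: e_1·(1) + e_2·(1) + e_3·(0) + e_4·(-2) + e_5·(2) = 0
T: e_1·(-1) + e_2·(-2) + e_3·(-2) + e_4·(0) + e_5·(-2) = 0
I: e_1·(0) + e_2·(0) + e_3·(0) + e_4·(2) + e_5·(-2) = 0
Solving this homogeneous linear system for the smallest-integer solution (first nonzero entry positive) gives (2, -2, 2, -1, -1).

(2, -2, 2, -1, -1)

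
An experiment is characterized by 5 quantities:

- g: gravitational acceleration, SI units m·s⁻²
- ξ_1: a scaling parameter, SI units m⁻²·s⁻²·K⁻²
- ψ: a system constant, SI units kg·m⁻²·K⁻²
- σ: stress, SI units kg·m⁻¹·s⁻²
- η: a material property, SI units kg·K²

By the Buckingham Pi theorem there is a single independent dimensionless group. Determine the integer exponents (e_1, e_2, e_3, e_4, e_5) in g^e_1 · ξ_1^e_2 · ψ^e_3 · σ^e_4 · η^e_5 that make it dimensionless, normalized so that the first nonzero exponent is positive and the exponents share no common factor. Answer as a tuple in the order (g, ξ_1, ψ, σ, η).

M: e_1·(0) + e_2·(0) + e_3·(1) + e_4·(1) + e_5·(1) = 0
L: e_1·(1) + e_2·(-2) + e_3·(-2) + e_4·(-1) + e_5·(0) = 0
T: e_1·(-2) + e_2·(-2) + e_3·(0) + e_4·(-2) + e_5·(0) = 0
Θ: e_1·(0) + e_2·(-2) + e_3·(-2) + e_4·(0) + e_5·(2) = 0
Solving this homogeneous linear system for the smallest-integer solution (first nonzero entry positive) gives (2, 2, 1, -4, 3).

(2, 2, 1, -4, 3)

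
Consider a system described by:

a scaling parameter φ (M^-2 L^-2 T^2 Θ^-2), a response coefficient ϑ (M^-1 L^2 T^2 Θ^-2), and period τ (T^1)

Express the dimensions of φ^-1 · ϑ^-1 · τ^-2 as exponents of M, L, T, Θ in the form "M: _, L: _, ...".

Collect each base-dimension exponent across the product:
  M: −(-2) − (-1) − 2·(0) = 3
  L: −(-2) − (2) − 2·(0) = 0
  T: −(2) − (2) − 2·(1) = -6
  Θ: −(-2) − (-2) − 2·(0) = 4
So the dimensions are [M³ T⁻⁶ Θ⁴].

M: 3, L: 0, T: -6, Θ: 4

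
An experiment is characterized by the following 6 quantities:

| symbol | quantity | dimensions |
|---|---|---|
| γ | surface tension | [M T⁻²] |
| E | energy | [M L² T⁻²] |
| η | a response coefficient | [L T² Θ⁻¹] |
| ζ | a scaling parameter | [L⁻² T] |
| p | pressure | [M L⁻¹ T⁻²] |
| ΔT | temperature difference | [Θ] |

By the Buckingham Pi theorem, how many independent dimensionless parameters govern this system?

2

There are 6 variables and 4 base dimensions (M, L, T, Θ).
The dimension matrix has rank 4.
Independent dimensionless groups: 6 − 4 = 2.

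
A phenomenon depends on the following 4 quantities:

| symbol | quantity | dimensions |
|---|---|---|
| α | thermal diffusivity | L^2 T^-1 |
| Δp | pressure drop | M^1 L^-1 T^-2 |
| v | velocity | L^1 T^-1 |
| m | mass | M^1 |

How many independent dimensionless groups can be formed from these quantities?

1

There are 4 variables and 3 base dimensions (M, L, T).
The dimension matrix has rank 3.
Independent dimensionless groups: 4 − 3 = 1.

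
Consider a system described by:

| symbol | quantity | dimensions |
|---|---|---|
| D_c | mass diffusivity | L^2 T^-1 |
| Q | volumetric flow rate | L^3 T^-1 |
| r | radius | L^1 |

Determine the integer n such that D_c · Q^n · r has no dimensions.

-1

Balance the L exponent: (3)·n from Q, plus (2) + (1) = 3 from the rest, must sum to zero.
3n + 3 = 0, so n = -1.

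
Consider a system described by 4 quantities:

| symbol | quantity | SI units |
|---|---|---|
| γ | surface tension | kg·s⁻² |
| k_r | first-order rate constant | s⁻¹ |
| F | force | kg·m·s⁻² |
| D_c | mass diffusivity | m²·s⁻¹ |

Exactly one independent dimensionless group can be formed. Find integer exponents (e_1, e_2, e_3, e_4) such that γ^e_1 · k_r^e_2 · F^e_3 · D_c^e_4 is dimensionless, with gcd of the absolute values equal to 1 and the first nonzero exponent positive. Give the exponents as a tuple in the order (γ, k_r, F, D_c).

M: e_1·(1) + e_2·(0) + e_3·(1) + e_4·(0) = 0
L: e_1·(0) + e_2·(0) + e_3·(1) + e_4·(2) = 0
T: e_1·(-2) + e_2·(-1) + e_3·(-2) + e_4·(-1) = 0
Solving this homogeneous linear system for the smallest-integer solution (first nonzero entry positive) gives (2, -1, -2, 1).

(2, -1, -2, 1)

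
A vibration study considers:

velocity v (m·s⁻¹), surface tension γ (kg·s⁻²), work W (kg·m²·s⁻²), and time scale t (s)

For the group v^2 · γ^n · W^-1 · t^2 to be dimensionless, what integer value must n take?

1

Balance the M exponent: (1)·n from γ, plus 2·(0) − (1) + 2·(0) = -1 from the rest, must sum to zero.
n − 1 = 0, so n = 1.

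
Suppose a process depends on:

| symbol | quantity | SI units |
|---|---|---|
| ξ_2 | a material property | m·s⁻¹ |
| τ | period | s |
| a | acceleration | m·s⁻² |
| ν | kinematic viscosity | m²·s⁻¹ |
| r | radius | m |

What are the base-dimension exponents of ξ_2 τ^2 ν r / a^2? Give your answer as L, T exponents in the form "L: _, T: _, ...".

Collect each base-dimension exponent across the product:
  L: (1) + 2·(0) − 2·(1) + (2) + (1) = 2
  T: (-1) + 2·(1) − 2·(-2) + (-1) + (0) = 4
So the dimensions are [L² T⁴].

L: 2, T: 4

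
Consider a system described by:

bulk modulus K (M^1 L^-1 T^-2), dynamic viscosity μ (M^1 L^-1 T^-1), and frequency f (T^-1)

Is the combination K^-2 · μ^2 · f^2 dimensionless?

yes

Sum the exponent of each base dimension across the product:
  M: −2·[K]_M + 2·[μ]_M + 2·[f]_M = −2·(1) + 2·(1) + 2·(0) = 0
  L: −2·[K]_L + 2·[μ]_L + 2·[f]_L = −2·(-1) + 2·(-1) + 2·(0) = 0
  T: −2·[K]_T + 2·[μ]_T + 2·[f]_T = −2·(-2) + 2·(-1) + 2·(-1) = 0
All base exponents vanish — dimensionless.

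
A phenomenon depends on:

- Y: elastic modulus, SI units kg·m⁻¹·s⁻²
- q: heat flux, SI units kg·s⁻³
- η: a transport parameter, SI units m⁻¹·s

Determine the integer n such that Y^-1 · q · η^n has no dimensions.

1

Balance the L exponent: (-1)·n from η, plus −(-1) + (0) = 1 from the rest, must sum to zero.
−n + 1 = 0, so n = 1.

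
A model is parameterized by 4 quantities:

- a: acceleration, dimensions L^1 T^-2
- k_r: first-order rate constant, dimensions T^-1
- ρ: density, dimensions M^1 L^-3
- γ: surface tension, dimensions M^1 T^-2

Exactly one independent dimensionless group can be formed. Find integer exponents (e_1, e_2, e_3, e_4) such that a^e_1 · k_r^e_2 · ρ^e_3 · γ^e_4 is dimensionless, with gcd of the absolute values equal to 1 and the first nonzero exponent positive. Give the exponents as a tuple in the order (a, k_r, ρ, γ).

(3, -4, 1, -1)

M: e_1·(0) + e_2·(0) + e_3·(1) + e_4·(1) = 0
L: e_1·(1) + e_2·(0) + e_3·(-3) + e_4·(0) = 0
T: e_1·(-2) + e_2·(-1) + e_3·(0) + e_4·(-2) = 0
Solving this homogeneous linear system for the smallest-integer solution (first nonzero entry positive) gives (3, -4, 1, -1).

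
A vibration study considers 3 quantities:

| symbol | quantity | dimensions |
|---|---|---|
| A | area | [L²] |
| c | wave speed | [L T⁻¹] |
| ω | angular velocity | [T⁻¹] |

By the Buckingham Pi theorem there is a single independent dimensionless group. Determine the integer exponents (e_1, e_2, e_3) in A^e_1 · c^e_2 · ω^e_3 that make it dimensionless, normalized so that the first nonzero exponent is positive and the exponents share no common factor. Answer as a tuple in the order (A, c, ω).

(1, -2, 2)

L: e_1·(2) + e_2·(1) + e_3·(0) = 0
T: e_1·(0) + e_2·(-1) + e_3·(-1) = 0
Solving this homogeneous linear system for the smallest-integer solution (first nonzero entry positive) gives (1, -2, 2).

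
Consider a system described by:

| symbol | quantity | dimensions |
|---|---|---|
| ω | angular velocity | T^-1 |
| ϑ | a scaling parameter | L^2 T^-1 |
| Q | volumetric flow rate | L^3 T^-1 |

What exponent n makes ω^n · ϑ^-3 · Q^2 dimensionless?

Balance the T exponent: (-1)·n from ω, plus −3·(-1) + 2·(-1) = 1 from the rest, must sum to zero.
−n + 1 = 0, so n = 1.

1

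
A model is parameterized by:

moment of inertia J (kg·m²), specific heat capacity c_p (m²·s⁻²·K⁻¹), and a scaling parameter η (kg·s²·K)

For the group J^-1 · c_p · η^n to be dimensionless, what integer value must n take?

1

Balance the M exponent: (1)·n from η, plus −(1) + (0) = -1 from the rest, must sum to zero.
n − 1 = 0, so n = 1.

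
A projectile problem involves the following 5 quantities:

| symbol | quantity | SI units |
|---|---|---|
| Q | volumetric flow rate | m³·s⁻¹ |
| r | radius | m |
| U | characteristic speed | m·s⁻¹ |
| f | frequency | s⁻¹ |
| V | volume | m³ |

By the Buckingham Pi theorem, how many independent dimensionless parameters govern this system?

3

There are 5 variables and 2 base dimensions (L, T).
The dimension matrix has rank 2.
Independent dimensionless groups: 5 − 2 = 3.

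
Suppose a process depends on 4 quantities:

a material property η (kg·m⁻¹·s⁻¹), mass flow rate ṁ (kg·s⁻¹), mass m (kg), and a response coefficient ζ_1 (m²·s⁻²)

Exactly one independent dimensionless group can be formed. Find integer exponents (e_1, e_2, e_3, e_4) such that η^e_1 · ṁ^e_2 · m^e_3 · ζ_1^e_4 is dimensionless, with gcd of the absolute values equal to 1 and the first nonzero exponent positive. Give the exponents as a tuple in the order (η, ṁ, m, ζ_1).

M: e_1·(1) + e_2·(1) + e_3·(1) + e_4·(0) = 0
L: e_1·(-1) + e_2·(0) + e_3·(0) + e_4·(2) = 0
T: e_1·(-1) + e_2·(-1) + e_3·(0) + e_4·(-2) = 0
Solving this homogeneous linear system for the smallest-integer solution (first nonzero entry positive) gives (2, -4, 2, 1).

(2, -4, 2, 1)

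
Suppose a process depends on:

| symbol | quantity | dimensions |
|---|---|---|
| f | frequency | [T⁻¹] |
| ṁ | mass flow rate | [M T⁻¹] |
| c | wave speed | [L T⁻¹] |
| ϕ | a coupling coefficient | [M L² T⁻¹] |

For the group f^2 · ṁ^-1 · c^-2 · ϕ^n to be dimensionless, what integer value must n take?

1

Balance the M exponent: (1)·n from ϕ, plus 2·(0) − (1) − 2·(0) = -1 from the rest, must sum to zero.
n − 1 = 0, so n = 1.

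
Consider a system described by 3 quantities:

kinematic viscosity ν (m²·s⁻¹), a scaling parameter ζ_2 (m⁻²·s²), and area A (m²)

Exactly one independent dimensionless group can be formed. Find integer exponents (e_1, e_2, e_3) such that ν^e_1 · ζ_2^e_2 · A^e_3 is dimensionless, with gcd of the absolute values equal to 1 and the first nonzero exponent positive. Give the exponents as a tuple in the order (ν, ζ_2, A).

(2, 1, -1)

L: e_1·(2) + e_2·(-2) + e_3·(2) = 0
T: e_1·(-1) + e_2·(2) + e_3·(0) = 0
Solving this homogeneous linear system for the smallest-integer solution (first nonzero entry positive) gives (2, 1, -1).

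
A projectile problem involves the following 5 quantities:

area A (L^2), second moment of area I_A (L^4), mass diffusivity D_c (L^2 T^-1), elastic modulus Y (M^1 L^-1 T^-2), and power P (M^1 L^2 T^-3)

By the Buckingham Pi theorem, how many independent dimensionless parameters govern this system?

2

There are 5 variables and 3 base dimensions (M, L, T).
The dimension matrix has rank 3.
Independent dimensionless groups: 5 − 3 = 2.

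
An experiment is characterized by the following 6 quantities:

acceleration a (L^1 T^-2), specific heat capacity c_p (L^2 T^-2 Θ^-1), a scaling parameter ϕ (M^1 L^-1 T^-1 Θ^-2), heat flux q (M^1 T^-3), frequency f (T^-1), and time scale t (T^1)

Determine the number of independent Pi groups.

There are 6 variables and 4 base dimensions (M, L, T, Θ).
The dimension matrix has rank 4.
Independent dimensionless groups: 6 − 4 = 2.

2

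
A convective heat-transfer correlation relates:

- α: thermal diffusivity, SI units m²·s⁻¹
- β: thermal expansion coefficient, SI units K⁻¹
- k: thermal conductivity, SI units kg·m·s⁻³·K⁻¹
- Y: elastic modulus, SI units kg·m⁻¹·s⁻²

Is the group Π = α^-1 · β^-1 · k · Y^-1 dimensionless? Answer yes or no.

yes

Sum the exponent of each base dimension across the product:
  M: −[α]_M − [β]_M + [k]_M − [Y]_M = −(0) − (0) + (1) − (1) = 0
  L: −[α]_L − [β]_L + [k]_L − [Y]_L = −(2) − (0) + (1) − (-1) = 0
  T: −[α]_T − [β]_T + [k]_T − [Y]_T = −(-1) − (0) + (-3) − (-2) = 0
  Θ: −[α]_Θ − [β]_Θ + [k]_Θ − [Y]_Θ = −(0) − (-1) + (-1) − (0) = 0
All base exponents vanish — dimensionless.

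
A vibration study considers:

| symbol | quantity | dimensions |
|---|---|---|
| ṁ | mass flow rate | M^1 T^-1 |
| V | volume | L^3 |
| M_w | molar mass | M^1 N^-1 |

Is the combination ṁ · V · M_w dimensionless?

no

Sum the exponent of each base dimension across the product:
  M: [ṁ]_M + [V]_M + [M_w]_M = (1) + (0) + (1) = 2
  L: [ṁ]_L + [V]_L + [M_w]_L = (0) + (3) + (0) = 3
  T: [ṁ]_T + [V]_T + [M_w]_T = (-1) + (0) + (0) = -1
  N: [ṁ]_N + [V]_N + [M_w]_N = (0) + (0) + (-1) = -1
Net dimensions [M² L³ T⁻¹ N⁻¹] ≠ [1] — not dimensionless.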